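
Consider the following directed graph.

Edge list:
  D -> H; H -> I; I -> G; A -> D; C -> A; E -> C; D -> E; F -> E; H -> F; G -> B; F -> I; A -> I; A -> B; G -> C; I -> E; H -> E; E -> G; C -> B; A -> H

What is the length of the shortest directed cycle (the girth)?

For each vertex v, BFS finds the shortest path from v back to v.
The shortest such closed walk is A → D → E → C → A, length 4.

4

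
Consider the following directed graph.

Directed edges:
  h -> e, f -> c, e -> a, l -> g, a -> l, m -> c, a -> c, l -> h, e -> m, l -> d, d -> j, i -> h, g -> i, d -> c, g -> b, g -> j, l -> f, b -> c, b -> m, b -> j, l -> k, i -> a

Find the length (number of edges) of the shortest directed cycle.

For each vertex v, BFS finds the shortest path from v back to v.
The shortest such closed walk is l → h → e → a → l, length 4.

4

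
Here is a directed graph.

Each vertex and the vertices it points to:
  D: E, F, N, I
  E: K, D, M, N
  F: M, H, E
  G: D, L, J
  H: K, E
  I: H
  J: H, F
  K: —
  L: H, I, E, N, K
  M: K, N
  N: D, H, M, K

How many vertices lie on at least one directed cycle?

7

A vertex is on a directed cycle iff it belongs to a strongly connected component of size ≥ 2 (or has a self-loop).
The vertices on cycles are {D, E, F, H, I, M, N} — 7 in total.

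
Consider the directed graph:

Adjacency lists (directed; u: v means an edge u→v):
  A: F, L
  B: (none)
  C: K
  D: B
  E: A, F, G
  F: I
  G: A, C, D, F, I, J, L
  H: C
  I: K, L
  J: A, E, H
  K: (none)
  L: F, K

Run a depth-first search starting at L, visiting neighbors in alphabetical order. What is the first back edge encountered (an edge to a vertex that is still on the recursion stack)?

I->L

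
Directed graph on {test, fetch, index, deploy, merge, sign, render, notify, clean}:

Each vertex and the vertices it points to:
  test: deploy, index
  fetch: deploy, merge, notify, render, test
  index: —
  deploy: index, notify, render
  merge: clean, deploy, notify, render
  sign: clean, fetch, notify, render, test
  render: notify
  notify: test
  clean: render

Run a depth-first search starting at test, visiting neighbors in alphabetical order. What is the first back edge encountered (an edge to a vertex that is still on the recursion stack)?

notify->test

DFS from test (visiting neighbors in alphabetical order); mark gray on enter, black on exit:
test gray
  deploy gray
    index gray
    index black
    notify gray
      notify→test: test is gray → back edge
First back edge: notify → test.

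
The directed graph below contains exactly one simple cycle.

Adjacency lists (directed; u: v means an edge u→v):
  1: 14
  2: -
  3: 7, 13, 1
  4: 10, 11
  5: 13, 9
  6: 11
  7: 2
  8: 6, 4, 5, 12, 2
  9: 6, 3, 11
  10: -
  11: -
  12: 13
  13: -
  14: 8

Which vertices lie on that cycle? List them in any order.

1, 3, 5, 8, 9, 14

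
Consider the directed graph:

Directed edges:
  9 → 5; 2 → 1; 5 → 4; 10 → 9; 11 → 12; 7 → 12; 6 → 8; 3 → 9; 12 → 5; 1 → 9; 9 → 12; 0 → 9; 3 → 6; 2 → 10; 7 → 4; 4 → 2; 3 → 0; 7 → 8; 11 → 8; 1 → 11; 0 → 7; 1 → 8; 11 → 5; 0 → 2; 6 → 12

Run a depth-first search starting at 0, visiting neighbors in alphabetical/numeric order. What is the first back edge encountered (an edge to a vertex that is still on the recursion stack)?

4→2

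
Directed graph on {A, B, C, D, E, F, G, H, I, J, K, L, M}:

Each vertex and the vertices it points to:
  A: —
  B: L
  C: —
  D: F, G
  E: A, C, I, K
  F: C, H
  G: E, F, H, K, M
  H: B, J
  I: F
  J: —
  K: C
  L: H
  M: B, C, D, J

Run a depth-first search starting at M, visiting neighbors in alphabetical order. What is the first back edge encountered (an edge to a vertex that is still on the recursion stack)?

H→B

DFS from M (visiting neighbors in alphabetical order); mark gray on enter, black on exit:
M gray
  B gray
    L gray
      H gray
        H→B: B is gray → back edge
First back edge: H → B.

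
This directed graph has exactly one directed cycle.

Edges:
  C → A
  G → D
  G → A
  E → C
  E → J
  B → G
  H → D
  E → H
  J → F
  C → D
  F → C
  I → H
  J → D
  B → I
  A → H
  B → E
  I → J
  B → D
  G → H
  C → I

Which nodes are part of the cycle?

C, F, I, J

DFS with gray/black marking from C:
C gray
  D gray
  D black
  A gray
    H gray
      H→D: D black — skip
    H black
  A black
  I gray
    I→H: H black — skip
    J gray
      J→D: D black — skip
      F gray
        F→C: C is gray → back edge
Back edge closes the cycle C → I → J → F → C; its vertices are {C, F, I, J}.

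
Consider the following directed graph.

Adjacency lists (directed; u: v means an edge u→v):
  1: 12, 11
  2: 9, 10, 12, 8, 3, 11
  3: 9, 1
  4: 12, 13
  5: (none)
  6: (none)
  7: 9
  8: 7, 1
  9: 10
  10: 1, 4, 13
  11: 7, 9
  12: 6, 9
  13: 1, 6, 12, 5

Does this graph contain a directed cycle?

Yes

DFS with white/gray/black marking, starting from 1:
1 gray
  12 gray
    6 gray
    6 black
    9 gray
      10 gray
        10→1: 1 is gray → back edge
Back edge found, so a cycle exists: 1 → 12 → 9 → 10 → 1.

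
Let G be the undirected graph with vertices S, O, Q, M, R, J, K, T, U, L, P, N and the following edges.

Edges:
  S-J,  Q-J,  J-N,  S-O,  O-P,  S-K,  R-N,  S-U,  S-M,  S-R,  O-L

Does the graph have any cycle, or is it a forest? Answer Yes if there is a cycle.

Yes

DFS, tracking each vertex's parent; an edge to a visited non-parent vertex closes a cycle.
Start from Q:
visit Q (parent –)
  visit J (parent Q)
    J–Q: parent, skip
    visit N (parent J)
      N–J: parent, skip
      visit R (parent N)
        R–N: parent, skip
        visit S (parent R)
          visit U (parent S)
            U–S: parent, skip
          S–R: parent, skip
          visit O (parent S)
            visit P (parent O)
              P–O: parent, skip
            visit L (parent O)
              L–O: parent, skip
            O–S: parent, skip
          visit M (parent S)
            M–S: parent, skip
          S–J: J visited and ≠ parent → cycle
Cycle: J – N – R – S – J.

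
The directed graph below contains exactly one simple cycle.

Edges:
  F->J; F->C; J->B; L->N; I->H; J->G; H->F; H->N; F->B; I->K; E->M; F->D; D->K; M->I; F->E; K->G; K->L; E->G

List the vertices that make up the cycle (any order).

DFS with gray/black marking from F:
F gray
  C gray
  C black
  J gray
    G gray
    G black
    B gray
    B black
  J black
  E gray
    E→G: G black — skip
    M gray
      I gray
        H gray
          N gray
          N black
          H→F: F is gray → back edge
Back edge closes the cycle F → E → M → I → H → F; its vertices are {E, F, H, I, M}.

E, F, H, I, M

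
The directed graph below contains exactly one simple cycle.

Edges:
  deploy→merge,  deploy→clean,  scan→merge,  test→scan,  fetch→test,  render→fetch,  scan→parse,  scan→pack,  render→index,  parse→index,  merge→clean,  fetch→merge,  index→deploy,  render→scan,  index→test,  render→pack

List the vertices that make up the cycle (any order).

scan, test, index, parse

DFS with gray/black marking from scan:
scan gray
  pack gray
  pack black
  parse gray
    index gray
      test gray
        test→scan: scan is gray → back edge
Back edge closes the cycle scan → parse → index → test → scan; its vertices are {scan, test, index, parse}.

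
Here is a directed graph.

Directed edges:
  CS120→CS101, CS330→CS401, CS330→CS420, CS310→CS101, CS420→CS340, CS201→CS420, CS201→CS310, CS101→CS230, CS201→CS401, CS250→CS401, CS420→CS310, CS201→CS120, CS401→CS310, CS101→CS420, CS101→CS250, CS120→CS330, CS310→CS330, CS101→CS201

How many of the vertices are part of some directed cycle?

8

A vertex is on a directed cycle iff it belongs to a strongly connected component of size ≥ 2 (or has a self-loop).
The vertices on cycles are {CS101, CS120, CS201, CS250, CS310, CS330, CS401, CS420} — 8 in total.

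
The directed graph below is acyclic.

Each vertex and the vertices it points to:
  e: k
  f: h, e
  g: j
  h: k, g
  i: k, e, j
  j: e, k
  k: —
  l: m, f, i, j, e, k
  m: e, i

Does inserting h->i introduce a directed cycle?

Adding h→i creates a cycle iff i can already reach h.
Explore from i: no path reaches h. The graph stays acyclic.

No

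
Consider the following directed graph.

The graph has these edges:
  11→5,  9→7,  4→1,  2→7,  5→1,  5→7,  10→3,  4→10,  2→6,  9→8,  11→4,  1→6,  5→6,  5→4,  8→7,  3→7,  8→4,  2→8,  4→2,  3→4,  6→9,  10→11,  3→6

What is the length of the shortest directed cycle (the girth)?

3

For each vertex v, BFS finds the shortest path from v back to v.
The shortest such closed walk is 10 → 11 → 4 → 10, length 3.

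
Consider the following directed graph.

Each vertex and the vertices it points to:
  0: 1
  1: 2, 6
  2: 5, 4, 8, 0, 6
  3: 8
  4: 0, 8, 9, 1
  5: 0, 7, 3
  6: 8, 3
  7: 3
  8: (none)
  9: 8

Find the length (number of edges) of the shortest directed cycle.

3

For each vertex v, BFS finds the shortest path from v back to v.
The shortest such closed walk is 1 → 2 → 4 → 1, length 3.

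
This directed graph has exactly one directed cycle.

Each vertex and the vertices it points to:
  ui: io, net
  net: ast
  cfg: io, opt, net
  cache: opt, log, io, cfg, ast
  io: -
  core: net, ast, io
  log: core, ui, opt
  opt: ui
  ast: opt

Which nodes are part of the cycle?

DFS with gray/black marking from opt:
opt gray
  ui gray
    io gray
    io black
    net gray
      ast gray
        ast→opt: opt is gray → back edge
Back edge closes the cycle opt → ui → net → ast → opt; its vertices are {ui, ast, net, opt}.

ui, ast, net, opt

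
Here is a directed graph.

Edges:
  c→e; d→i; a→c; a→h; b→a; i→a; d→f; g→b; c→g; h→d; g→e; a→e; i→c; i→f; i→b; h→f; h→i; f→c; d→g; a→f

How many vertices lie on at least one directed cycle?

A vertex is on a directed cycle iff it belongs to a strongly connected component of size ≥ 2 (or has a self-loop).
The vertices on cycles are {a, b, c, d, f, g, h, i} — 8 in total.

8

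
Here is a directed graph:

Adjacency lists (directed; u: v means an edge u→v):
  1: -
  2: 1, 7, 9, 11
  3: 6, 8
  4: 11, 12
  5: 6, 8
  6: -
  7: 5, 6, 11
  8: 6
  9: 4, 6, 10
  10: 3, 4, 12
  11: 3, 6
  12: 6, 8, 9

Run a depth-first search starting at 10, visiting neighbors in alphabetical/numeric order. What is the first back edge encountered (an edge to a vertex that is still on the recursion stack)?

9->4

DFS from 10 (visiting neighbors in alphabetical/numeric order); mark gray on enter, black on exit:
10 gray
  3 gray
    6 gray
    6 black
    8 gray
      8→6: 6 black — skip
    8 black
  3 black
  4 gray
    11 gray
      11→3: 3 black — skip
      11→6: 6 black — skip
    11 black
    12 gray
      12→6: 6 black — skip
      12→8: 8 black — skip
      9 gray
        9→4: 4 is gray → back edge
First back edge: 9 → 4.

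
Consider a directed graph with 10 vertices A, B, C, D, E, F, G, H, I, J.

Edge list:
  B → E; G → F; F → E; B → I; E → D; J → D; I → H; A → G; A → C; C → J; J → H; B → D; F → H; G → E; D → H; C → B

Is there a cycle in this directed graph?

No

DFS with white/gray/black marking, starting from G:
G gray
  E gray
    D gray
      H gray
      H black
    D black
  E black
  F gray
    F→E: E black — skip
    F→H: H black — skip
  F black
G black
A gray
  A→G: G black — skip
  C gray
    B gray
      B→E: E black — skip
      B→D: D black — skip
      I gray
        I→H: H black — skip
      I black
    B black
    J gray
      J→H: H black — skip
      J→D: D black — skip
    J black
  C black
A black
Every edge goes to a white or black vertex — no back edge, so the graph is acyclic.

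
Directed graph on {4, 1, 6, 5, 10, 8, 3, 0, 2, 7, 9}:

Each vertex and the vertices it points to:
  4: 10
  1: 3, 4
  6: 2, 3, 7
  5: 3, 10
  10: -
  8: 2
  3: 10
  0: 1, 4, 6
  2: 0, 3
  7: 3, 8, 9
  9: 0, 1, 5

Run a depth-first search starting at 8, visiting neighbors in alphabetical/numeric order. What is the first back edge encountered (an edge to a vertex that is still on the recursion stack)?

6->2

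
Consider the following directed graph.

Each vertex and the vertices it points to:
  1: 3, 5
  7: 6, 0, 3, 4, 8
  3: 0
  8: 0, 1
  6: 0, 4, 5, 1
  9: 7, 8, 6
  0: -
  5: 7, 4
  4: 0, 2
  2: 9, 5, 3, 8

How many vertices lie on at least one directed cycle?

A vertex is on a directed cycle iff it belongs to a strongly connected component of size ≥ 2 (or has a self-loop).
The vertices on cycles are {1, 2, 4, 5, 6, 7, 8, 9} — 8 in total.

8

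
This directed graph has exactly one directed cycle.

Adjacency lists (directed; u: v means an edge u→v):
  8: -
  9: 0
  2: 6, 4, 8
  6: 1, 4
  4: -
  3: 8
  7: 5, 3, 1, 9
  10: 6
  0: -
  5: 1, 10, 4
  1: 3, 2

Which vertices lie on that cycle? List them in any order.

1, 2, 6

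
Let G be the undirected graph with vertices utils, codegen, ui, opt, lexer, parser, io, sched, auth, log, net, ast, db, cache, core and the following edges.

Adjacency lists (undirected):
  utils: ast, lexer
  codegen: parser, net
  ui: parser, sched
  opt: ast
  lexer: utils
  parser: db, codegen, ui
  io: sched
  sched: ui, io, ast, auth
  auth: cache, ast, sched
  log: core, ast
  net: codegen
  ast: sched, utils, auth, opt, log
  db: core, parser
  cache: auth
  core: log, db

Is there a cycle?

Yes

DFS, tracking each vertex's parent; an edge to a visited non-parent vertex closes a cycle.
Start from log:
visit log (parent –)
  visit core (parent log)
    core–log: parent, skip
    visit db (parent core)
      db–core: parent, skip
      visit parser (parent db)
        parser–db: parent, skip
        visit codegen (parent parser)
          codegen–parser: parent, skip
          visit net (parent codegen)
            net–codegen: parent, skip
        visit ui (parent parser)
          ui–parser: parent, skip
          visit sched (parent ui)
            sched–ui: parent, skip
            visit io (parent sched)
              io–sched: parent, skip
            visit ast (parent sched)
              ast–sched: parent, skip
              visit utils (parent ast)
                utils–ast: parent, skip
                visit lexer (parent utils)
                  lexer–utils: parent, skip
              visit auth (parent ast)
                visit cache (parent auth)
                  cache–auth: parent, skip
                auth–ast: parent, skip
                auth–sched: sched visited and ≠ parent → cycle
Cycle: sched – ast – auth – sched.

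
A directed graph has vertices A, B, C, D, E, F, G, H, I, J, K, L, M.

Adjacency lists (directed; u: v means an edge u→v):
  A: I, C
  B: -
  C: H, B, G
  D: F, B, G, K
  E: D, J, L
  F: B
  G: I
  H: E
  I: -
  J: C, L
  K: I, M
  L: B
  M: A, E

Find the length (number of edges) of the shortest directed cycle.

4

For each vertex v, BFS finds the shortest path from v back to v.
The shortest such closed walk is M → E → D → K → M, length 4.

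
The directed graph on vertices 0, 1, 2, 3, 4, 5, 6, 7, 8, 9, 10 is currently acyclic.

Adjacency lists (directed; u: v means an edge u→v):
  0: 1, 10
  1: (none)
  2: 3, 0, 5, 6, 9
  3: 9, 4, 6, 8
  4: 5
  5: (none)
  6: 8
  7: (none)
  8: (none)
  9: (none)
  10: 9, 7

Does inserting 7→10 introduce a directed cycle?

Yes

Adding 7→10 creates a cycle iff 10 can already reach 7.
Path from 10: 10 → 7.
So 10 → … → 7 → 10 is a cycle.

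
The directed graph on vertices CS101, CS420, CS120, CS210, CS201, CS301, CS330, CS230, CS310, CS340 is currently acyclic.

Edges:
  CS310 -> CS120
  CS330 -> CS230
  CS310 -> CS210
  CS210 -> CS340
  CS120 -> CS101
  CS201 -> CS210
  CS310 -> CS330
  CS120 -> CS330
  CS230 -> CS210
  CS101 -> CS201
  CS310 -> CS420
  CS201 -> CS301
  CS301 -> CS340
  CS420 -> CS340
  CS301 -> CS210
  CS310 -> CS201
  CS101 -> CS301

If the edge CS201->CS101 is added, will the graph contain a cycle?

Adding CS201→CS101 creates a cycle iff CS101 can already reach CS201.
Path from CS101: CS101 → CS201.
So CS101 → … → CS201 → CS101 is a cycle.

Yes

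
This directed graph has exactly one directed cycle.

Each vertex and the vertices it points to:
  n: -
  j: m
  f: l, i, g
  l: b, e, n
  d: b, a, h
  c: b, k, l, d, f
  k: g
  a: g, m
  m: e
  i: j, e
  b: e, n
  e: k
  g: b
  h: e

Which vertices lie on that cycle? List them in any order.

b, e, g, k

DFS with gray/black marking from k:
k gray
  g gray
    b gray
      e gray
        e→k: k is gray → back edge
Back edge closes the cycle k → g → b → e → k; its vertices are {b, e, g, k}.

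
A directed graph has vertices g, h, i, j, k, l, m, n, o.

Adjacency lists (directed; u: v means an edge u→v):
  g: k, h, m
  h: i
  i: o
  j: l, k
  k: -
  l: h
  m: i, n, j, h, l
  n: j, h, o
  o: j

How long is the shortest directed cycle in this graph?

5

For each vertex v, BFS finds the shortest path from v back to v.
The shortest such closed walk is j → l → h → i → o → j, length 5.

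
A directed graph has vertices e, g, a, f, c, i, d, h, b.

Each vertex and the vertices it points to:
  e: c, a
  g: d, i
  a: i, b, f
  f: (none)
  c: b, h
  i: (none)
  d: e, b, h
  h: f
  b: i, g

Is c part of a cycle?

Yes

c is on a cycle iff c can reach itself via ≥1 edge.
c → b → g → d → e → c — yes.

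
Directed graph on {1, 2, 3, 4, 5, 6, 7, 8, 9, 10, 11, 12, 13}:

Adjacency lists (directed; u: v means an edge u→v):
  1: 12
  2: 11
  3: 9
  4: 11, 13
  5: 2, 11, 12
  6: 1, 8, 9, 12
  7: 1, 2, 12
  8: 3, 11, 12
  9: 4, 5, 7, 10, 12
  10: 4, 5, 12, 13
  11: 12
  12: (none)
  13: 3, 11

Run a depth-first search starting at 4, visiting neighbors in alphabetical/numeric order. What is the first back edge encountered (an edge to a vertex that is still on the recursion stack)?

DFS from 4 (visiting neighbors in alphabetical/numeric order); mark gray on enter, black on exit:
4 gray
  11 gray
    12 gray
    12 black
  11 black
  13 gray
    3 gray
      9 gray
        9→4: 4 is gray → back edge
First back edge: 9 → 4.

9→4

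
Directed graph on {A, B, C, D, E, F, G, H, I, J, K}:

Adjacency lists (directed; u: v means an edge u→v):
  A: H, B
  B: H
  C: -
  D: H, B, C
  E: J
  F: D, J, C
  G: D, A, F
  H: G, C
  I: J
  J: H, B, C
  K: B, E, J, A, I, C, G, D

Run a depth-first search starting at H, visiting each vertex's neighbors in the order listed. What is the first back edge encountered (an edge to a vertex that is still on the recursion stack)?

DFS from H (visiting each vertex's neighbors in the order listed); mark gray on enter, black on exit:
H gray
  G gray
    D gray
      D→H: H is gray → back edge
First back edge: D → H.

D→H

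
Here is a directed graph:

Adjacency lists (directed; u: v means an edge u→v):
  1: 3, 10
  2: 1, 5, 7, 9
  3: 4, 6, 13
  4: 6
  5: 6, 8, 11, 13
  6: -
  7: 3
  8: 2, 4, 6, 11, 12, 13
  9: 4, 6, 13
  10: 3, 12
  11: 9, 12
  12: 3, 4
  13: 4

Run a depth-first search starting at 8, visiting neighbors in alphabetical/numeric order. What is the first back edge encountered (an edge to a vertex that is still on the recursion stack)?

DFS from 8 (visiting neighbors in alphabetical/numeric order); mark gray on enter, black on exit:
8 gray
  2 gray
    1 gray
      3 gray
        4 gray
          6 gray
          6 black
        4 black
        3→6: 6 black — skip
        13 gray
          13→4: 4 black — skip
        13 black
      3 black
      10 gray
        10→3: 3 black — skip
        12 gray
          12→3: 3 black — skip
          12→4: 4 black — skip
        12 black
      10 black
    1 black
    5 gray
      5→6: 6 black — skip
      5→8: 8 is gray → back edge
First back edge: 5 → 8.

5→8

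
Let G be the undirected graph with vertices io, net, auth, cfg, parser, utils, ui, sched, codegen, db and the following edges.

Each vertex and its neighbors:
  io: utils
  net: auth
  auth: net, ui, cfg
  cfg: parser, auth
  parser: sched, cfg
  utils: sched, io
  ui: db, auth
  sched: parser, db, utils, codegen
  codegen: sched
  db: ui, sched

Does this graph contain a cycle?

Yes

DFS, tracking each vertex's parent; an edge to a visited non-parent vertex closes a cycle.
Start from io:
visit io (parent –)
  visit utils (parent io)
    visit sched (parent utils)
      visit parser (parent sched)
        parser–sched: parent, skip
        visit cfg (parent parser)
          cfg–parser: parent, skip
          visit auth (parent cfg)
            visit net (parent auth)
              net–auth: parent, skip
            visit ui (parent auth)
              visit db (parent ui)
                db–ui: parent, skip
                db–sched: sched visited and ≠ parent → cycle
Cycle: sched – parser – cfg – auth – ui – db – sched.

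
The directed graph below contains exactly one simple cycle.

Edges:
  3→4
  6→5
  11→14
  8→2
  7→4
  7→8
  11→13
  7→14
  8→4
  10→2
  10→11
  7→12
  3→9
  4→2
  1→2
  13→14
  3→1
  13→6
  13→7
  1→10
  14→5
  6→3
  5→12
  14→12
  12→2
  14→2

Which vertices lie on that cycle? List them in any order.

DFS with gray/black marking from 11:
11 gray
  14 gray
    5 gray
      12 gray
        2 gray
        2 black
      12 black
    5 black
    14→12: 12 black — skip
    14→2: 2 black — skip
  14 black
  13 gray
    7 gray
      4 gray
        4→2: 2 black — skip
      4 black
      7→12: 12 black — skip
      8 gray
        8→2: 2 black — skip
        8→4: 4 black — skip
      8 black
      7→14: 14 black — skip
    7 black
    13→14: 14 black — skip
    6 gray
      6→5: 5 black — skip
      3 gray
        1 gray
          1→2: 2 black — skip
          10 gray
            10→2: 2 black — skip
            10→11: 11 is gray → back edge
Back edge closes the cycle 11 → 13 → 6 → 3 → 1 → 10 → 11; its vertices are {1, 3, 6, 10, 11, 13}.

1, 3, 6, 10, 11, 13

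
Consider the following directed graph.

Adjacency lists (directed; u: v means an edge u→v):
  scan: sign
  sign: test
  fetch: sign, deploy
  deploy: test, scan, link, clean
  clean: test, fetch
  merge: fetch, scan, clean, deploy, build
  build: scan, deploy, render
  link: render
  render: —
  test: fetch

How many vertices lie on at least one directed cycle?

A vertex is on a directed cycle iff it belongs to a strongly connected component of size ≥ 2 (or has a self-loop).
The vertices on cycles are {scan, sign, test, clean, fetch, deploy} — 6 in total.

6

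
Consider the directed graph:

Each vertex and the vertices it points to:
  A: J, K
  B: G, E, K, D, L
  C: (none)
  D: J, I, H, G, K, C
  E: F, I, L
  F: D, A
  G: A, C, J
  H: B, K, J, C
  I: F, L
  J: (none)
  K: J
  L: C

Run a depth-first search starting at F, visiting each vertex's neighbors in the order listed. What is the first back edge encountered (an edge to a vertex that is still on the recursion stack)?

I->F

DFS from F (visiting each vertex's neighbors in the order listed); mark gray on enter, black on exit:
F gray
  D gray
    J gray
    J black
    I gray
      I→F: F is gray → back edge
First back edge: I → F.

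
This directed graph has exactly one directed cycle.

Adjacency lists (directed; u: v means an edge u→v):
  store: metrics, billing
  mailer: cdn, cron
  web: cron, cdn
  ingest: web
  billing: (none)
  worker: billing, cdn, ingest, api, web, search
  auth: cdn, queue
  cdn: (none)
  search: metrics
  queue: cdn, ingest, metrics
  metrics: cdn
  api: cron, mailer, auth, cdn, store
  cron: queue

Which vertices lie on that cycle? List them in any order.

web, cron, queue, ingest

DFS with gray/black marking from ingest:
ingest gray
  web gray
    cron gray
      queue gray
        cdn gray
        cdn black
        queue→ingest: ingest is gray → back edge
Back edge closes the cycle ingest → web → cron → queue → ingest; its vertices are {web, cron, queue, ingest}.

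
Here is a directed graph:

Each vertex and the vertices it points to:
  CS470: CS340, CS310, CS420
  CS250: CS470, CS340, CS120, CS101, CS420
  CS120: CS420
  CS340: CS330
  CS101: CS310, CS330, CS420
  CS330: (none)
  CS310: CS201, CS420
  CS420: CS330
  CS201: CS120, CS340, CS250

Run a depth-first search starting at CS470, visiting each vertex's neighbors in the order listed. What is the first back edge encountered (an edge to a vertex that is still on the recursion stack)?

CS250→CS470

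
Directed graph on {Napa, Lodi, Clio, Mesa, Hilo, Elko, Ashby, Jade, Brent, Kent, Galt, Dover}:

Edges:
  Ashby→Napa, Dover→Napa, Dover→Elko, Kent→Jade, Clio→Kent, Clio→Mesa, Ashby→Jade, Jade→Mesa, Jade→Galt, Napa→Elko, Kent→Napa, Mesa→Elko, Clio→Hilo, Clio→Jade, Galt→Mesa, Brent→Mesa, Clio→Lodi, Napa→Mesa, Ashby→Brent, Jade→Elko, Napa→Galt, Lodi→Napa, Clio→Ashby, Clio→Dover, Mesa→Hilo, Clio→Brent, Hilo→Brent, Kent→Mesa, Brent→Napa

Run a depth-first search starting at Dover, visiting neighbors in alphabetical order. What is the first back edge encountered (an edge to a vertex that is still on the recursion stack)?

Brent→Mesa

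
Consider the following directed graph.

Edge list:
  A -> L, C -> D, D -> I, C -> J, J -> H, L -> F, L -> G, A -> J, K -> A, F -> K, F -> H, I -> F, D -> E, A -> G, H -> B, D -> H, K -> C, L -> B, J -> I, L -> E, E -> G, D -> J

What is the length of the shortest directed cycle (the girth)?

4

For each vertex v, BFS finds the shortest path from v back to v.
The shortest such closed walk is K → A → L → F → K, length 4.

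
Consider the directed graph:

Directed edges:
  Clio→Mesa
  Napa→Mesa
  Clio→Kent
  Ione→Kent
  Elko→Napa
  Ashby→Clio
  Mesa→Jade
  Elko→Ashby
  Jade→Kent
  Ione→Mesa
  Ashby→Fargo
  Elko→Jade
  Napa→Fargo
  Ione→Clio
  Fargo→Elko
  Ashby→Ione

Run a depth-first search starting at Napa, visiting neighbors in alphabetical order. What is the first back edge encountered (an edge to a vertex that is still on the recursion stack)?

DFS from Napa (visiting neighbors in alphabetical order); mark gray on enter, black on exit:
Napa gray
  Fargo gray
    Elko gray
      Ashby gray
        Clio gray
          Kent gray
          Kent black
          Mesa gray
            Jade gray
              Jade→Kent: Kent black — skip
            Jade black
          Mesa black
        Clio black
        Ashby→Fargo: Fargo is gray → back edge
First back edge: Ashby → Fargo.

Ashby→Fargo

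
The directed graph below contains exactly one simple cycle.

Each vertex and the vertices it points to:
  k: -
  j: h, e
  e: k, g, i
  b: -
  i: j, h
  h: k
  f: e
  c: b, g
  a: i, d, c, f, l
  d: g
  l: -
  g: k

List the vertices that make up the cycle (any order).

DFS with gray/black marking from i:
i gray
  j gray
    h gray
      k gray
      k black
    h black
    e gray
      e→k: k black — skip
      g gray
        g→k: k black — skip
      g black
      e→i: i is gray → back edge
Back edge closes the cycle i → j → e → i; its vertices are {e, i, j}.

e, i, j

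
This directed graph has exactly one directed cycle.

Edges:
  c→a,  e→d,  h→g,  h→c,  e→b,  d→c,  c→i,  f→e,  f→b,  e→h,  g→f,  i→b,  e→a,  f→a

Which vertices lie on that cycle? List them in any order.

e, f, g, h

DFS with gray/black marking from g:
g gray
  f gray
    b gray
    b black
    a gray
    a black
    e gray
      e→b: b black — skip
      d gray
        c gray
          i gray
            i→b: b black — skip
          i black
          c→a: a black — skip
        c black
      d black
      h gray
        h→c: c black — skip
        h→g: g is gray → back edge
Back edge closes the cycle g → f → e → h → g; its vertices are {e, f, g, h}.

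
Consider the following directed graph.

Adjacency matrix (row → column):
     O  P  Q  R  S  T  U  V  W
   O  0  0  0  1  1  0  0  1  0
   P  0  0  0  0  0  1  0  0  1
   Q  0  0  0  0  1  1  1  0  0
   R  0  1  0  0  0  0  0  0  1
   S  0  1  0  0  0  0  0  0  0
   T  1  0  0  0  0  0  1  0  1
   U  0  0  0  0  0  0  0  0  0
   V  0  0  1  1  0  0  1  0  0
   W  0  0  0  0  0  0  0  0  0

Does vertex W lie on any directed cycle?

W lies on a cycle iff there is a path from W back to itself.
Exploring from W, it never reaches itself; equivalently, its strongly connected component is a singleton.

No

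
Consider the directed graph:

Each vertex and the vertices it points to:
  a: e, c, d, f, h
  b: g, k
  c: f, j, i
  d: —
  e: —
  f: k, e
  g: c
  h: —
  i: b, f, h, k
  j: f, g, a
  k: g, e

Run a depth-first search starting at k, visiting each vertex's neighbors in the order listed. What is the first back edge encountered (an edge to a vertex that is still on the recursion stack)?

f→k

DFS from k (visiting each vertex's neighbors in the order listed); mark gray on enter, black on exit:
k gray
  g gray
    c gray
      f gray
        f→k: k is gray → back edge
First back edge: f → k.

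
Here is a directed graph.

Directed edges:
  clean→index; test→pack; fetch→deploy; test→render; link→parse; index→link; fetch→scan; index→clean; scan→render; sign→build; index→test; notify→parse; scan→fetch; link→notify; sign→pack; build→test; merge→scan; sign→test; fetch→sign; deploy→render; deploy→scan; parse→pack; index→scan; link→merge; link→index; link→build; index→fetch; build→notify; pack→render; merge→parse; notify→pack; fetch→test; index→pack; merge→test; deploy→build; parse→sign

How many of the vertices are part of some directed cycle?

10

A vertex is on a directed cycle iff it belongs to a strongly connected component of size ≥ 2 (or has a self-loop).
The vertices on cycles are {link, scan, sign, build, clean, fetch, index, parse, deploy, notify} — 10 in total.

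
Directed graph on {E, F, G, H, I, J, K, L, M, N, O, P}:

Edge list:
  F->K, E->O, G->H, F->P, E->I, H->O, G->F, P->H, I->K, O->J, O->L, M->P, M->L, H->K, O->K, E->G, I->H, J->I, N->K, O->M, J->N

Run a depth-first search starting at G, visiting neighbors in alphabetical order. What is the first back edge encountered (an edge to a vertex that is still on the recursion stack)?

I→H

DFS from G (visiting neighbors in alphabetical order); mark gray on enter, black on exit:
G gray
  F gray
    K gray
    K black
    P gray
      H gray
        H→K: K black — skip
        O gray
          J gray
            I gray
              I→H: H is gray → back edge
First back edge: I → H.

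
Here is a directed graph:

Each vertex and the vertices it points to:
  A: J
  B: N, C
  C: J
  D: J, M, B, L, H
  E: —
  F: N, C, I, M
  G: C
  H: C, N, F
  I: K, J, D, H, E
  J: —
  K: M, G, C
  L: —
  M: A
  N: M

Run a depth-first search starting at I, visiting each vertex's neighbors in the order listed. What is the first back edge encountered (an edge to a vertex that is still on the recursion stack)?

DFS from I (visiting each vertex's neighbors in the order listed); mark gray on enter, black on exit:
I gray
  K gray
    M gray
      A gray
        J gray
        J black
      A black
    M black
    G gray
      C gray
        C→J: J black — skip
      C black
    G black
    K→C: C black — skip
  K black
  I→J: J black — skip
  D gray
    D→J: J black — skip
    D→M: M black — skip
    B gray
      N gray
        N→M: M black — skip
      N black
      B→C: C black — skip
    B black
    L gray
    L black
    H gray
      H→C: C black — skip
      H→N: N black — skip
      F gray
        F→N: N black — skip
        F→C: C black — skip
        F→I: I is gray → back edge
First back edge: F → I.

F→I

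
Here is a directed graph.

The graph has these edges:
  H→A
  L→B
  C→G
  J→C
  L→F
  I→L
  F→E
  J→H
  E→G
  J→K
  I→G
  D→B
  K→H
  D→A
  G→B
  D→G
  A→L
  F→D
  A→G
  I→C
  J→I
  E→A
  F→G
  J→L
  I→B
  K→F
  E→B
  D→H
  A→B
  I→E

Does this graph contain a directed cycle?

DFS with white/gray/black marking, starting from D:
D gray
  H gray
    A gray
      L gray
        B gray
        B black
        F gray
          E gray
            E→B: B black — skip
            E→A: A is gray → back edge
Back edge found, so a cycle exists: A → L → F → E → A.

Yes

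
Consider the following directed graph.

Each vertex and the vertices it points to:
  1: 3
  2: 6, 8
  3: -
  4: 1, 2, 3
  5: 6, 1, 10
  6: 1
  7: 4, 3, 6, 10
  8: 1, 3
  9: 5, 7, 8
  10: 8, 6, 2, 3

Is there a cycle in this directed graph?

No

DFS with white/gray/black marking, starting from 1:
1 gray
  3 gray
  3 black
1 black
2 gray
  6 gray
    6→1: 1 black — skip
  6 black
  8 gray
    8→1: 1 black — skip
    8→3: 3 black — skip
  8 black
2 black
4 gray
  4→1: 1 black — skip
  4→2: 2 black — skip
  4→3: 3 black — skip
4 black
5 gray
  5→6: 6 black — skip
  5→1: 1 black — skip
  10 gray
    10→8: 8 black — skip
    10→6: 6 black — skip
    10→2: 2 black — skip
    10→3: 3 black — skip
  10 black
5 black
7 gray
  7→4: 4 black — skip
  7→3: 3 black — skip
  7→6: 6 black — skip
  7→10: 10 black — skip
7 black
9 gray
  9→5: 5 black — skip
  9→7: 7 black — skip
  9→8: 8 black — skip
9 black
Every edge goes to a white or black vertex — no back edge, so the graph is acyclic.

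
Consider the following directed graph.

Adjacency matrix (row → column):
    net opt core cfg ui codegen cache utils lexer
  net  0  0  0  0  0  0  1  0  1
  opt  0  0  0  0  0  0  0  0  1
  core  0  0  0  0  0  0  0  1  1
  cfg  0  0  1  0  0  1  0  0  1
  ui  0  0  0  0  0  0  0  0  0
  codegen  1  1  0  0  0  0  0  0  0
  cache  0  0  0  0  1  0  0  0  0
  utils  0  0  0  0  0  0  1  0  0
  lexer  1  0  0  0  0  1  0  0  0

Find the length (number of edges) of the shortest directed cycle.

2

For each vertex v, BFS finds the shortest path from v back to v.
The shortest such closed walk is net → lexer → net, length 2.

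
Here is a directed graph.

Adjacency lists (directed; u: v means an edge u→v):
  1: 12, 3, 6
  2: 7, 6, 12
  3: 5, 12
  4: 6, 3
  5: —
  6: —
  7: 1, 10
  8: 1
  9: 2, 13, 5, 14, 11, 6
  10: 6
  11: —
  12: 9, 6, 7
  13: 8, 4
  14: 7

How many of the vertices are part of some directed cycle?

10

A vertex is on a directed cycle iff it belongs to a strongly connected component of size ≥ 2 (or has a self-loop).
The vertices on cycles are {1, 2, 3, 4, 7, 8, 9, 12, 13, 14} — 10 in total.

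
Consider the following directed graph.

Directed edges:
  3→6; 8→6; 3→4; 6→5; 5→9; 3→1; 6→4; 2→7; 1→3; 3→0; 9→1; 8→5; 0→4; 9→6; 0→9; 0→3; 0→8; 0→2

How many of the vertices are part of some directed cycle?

A vertex is on a directed cycle iff it belongs to a strongly connected component of size ≥ 2 (or has a self-loop).
The vertices on cycles are {0, 1, 3, 5, 6, 8, 9} — 7 in total.

7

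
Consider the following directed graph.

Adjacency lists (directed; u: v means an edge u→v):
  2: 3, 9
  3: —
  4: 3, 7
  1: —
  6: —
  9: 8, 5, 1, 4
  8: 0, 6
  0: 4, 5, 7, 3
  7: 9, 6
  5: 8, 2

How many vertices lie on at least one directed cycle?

A vertex is on a directed cycle iff it belongs to a strongly connected component of size ≥ 2 (or has a self-loop).
The vertices on cycles are {0, 2, 4, 5, 7, 8, 9} — 7 in total.

7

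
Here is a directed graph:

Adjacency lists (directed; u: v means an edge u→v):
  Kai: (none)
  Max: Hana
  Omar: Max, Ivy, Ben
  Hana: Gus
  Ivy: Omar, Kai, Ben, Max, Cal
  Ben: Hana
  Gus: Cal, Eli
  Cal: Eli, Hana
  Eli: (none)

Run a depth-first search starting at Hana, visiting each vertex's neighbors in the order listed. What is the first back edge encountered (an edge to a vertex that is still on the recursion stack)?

Cal->Hana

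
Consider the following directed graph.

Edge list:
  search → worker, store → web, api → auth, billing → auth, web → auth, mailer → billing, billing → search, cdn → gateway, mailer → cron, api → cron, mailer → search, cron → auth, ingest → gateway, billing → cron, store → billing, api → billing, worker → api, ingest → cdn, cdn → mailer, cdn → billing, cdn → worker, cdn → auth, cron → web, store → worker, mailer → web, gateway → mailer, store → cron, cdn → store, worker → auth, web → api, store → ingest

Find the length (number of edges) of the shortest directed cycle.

3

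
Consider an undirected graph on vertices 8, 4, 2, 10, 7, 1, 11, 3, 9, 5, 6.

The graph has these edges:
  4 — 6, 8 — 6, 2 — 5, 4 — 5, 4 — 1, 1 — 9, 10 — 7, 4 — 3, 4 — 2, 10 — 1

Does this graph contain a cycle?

DFS, tracking each vertex's parent; an edge to a visited non-parent vertex closes a cycle.
Start from 6:
visit 6 (parent –)
  visit 4 (parent 6)
    visit 1 (parent 4)
      1–4: parent, skip
      visit 9 (parent 1)
        9–1: parent, skip
      visit 10 (parent 1)
        visit 7 (parent 10)
          7–10: parent, skip
        10–1: parent, skip
    visit 3 (parent 4)
      3–4: parent, skip
    visit 5 (parent 4)
      5–4: parent, skip
      visit 2 (parent 5)
        2–4: 4 visited and ≠ parent → cycle
Cycle: 4 – 5 – 2 – 4.

Yes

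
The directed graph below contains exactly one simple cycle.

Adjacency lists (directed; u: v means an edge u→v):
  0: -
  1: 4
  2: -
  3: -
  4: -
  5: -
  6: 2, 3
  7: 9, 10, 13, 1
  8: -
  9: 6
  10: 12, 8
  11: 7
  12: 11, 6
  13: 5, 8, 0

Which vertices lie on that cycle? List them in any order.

7, 10, 11, 12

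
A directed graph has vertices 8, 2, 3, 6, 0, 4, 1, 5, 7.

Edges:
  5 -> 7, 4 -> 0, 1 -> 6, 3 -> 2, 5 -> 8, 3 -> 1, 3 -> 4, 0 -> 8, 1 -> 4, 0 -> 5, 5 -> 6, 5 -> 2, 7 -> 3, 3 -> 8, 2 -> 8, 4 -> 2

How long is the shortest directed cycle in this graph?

5

For each vertex v, BFS finds the shortest path from v back to v.
The shortest such closed walk is 3 → 4 → 0 → 5 → 7 → 3, length 5.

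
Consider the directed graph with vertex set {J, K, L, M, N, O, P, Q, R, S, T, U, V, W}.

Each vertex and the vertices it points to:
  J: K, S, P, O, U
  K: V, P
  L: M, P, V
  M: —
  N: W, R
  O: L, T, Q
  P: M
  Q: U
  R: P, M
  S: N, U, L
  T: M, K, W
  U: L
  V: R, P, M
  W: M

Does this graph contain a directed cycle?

DFS with white/gray/black marking, starting from J:
J gray
  K gray
    V gray
      R gray
        P gray
          M gray
          M black
        P black
        R→M: M black — skip
      R black
      V→P: P black — skip
      V→M: M black — skip
    V black
    K→P: P black — skip
  K black
  S gray
    N gray
      W gray
        W→M: M black — skip
      W black
      N→R: R black — skip
    N black
    U gray
      L gray
        L→M: M black — skip
        L→P: P black — skip
        L→V: V black — skip
      L black
    U black
    S→L: L black — skip
  S black
  J→P: P black — skip
  O gray
    O→L: L black — skip
    T gray
      T→M: M black — skip
      T→K: K black — skip
      T→W: W black — skip
    T black
    Q gray
      Q→U: U black — skip
    Q black
  O black
  J→U: U black — skip
J black
Every edge goes to a white or black vertex — no back edge, so the graph is acyclic.

No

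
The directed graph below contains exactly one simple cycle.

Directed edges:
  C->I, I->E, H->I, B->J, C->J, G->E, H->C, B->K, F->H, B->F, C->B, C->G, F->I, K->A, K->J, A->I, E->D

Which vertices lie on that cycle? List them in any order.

DFS with gray/black marking from H:
H gray
  I gray
    E gray
      D gray
      D black
    E black
  I black
  C gray
    C→I: I black — skip
    B gray
      K gray
        J gray
        J black
        A gray
          A→I: I black — skip
        A black
      K black
      F gray
        F→I: I black — skip
        F→H: H is gray → back edge
Back edge closes the cycle H → C → B → F → H; its vertices are {B, C, F, H}.

B, C, F, H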